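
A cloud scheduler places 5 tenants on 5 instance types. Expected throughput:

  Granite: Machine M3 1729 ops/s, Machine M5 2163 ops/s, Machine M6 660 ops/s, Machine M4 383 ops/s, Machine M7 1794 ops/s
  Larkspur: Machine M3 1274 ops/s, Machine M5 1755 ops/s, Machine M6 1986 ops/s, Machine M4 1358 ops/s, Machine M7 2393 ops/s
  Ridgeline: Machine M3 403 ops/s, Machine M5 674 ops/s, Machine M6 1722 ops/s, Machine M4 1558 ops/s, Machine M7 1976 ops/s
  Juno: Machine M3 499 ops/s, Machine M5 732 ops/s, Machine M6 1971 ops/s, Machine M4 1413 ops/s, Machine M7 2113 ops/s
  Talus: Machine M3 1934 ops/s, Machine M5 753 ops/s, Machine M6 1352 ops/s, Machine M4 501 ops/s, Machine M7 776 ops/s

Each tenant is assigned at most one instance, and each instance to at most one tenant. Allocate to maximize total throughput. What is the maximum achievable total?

Treat this as an assignment problem: match each tenant to one instance.
Optimal: Granite→Machine M5 (2163 ops/s), Larkspur→Machine M7 (2393 ops/s), Ridgeline→Machine M4 (1558 ops/s), Juno→Machine M6 (1971 ops/s), Talus→Machine M3 (1934 ops/s) — total 2163+2393+1558+1971+1934 = 10019 ops/s.
Column-greedy (each instance in turn goes to its best remaining tenant) gives 9754 ops/s, worse by 265.
Next-best assignment: Granite→Machine M5, Larkspur→Machine M6, Ridgeline→Machine M4, Juno→Machine M7, Talus→Machine M3 = 9754 ops/s.
Swapping Larkspur↔Ridgeline (Larkspur→Machine M4 1358 ops/s, Ridgeline→Machine M7 1976 ops/s) loses 617.

Maximum total: 10019 ops/s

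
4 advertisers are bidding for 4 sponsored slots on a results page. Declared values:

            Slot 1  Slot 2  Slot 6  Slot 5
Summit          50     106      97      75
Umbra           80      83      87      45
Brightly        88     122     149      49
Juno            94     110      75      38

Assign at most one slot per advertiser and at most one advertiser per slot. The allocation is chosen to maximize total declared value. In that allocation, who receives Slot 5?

Summit receives Slot 5.

Optimal: Summit→Slot 5 ($75), Umbra→Slot 1 ($80), Brightly→Slot 6 ($149), Juno→Slot 2 ($110) — total 75+80+149+110 = $414.
Row-greedy (each advertiser in turn takes its best remaining slot) gives $319, worse by 95.
Swapping Brightly↔Umbra (Brightly→Slot 1 $88, Umbra→Slot 6 $87) loses 54.
Every other assignment is strictly worse.
Summit's own top slot is Slot 2 ($106), but forcing Summit→Slot 2 and reassigning the rest optimally gives only $394 — worse by 20.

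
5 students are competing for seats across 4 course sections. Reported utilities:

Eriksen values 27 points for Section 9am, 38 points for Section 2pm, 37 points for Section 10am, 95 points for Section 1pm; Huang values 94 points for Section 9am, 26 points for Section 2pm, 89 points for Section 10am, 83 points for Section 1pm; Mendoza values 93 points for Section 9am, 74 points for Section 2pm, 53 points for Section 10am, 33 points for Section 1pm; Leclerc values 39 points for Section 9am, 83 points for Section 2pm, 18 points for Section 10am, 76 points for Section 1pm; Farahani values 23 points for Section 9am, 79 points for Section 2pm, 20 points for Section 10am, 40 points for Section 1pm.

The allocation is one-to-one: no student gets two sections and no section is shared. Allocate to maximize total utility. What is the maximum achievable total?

Max total: 360 points

Optimal: Mendoza→Section 9am (93 points), Leclerc→Section 2pm (83 points), Huang→Section 10am (89 points), Eriksen→Section 1pm (95 points) — total 93+83+89+95 = 360 points.
Column-greedy (each section in turn goes to its best remaining student) gives 325 points, worse by 35.
Next-best assignment: Mendoza→Section 9am, Farahani→Section 2pm, Huang→Section 10am, Eriksen→Section 1pm = 356 points.
Swapping Mendoza↔Huang (Mendoza→Section 10am 53 points, Huang→Section 9am 94 points) loses 35.
No other one-to-one assignment exceeds 360 points.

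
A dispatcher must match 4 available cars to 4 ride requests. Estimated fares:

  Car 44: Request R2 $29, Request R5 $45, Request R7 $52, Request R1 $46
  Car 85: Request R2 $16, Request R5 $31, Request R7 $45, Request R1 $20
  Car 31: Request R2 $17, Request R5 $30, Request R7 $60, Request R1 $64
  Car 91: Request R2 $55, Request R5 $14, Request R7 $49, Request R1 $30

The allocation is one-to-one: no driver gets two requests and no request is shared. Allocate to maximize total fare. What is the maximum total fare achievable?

Optimal: Car 44→Request R5 ($45), Car 85→Request R7 ($45), Car 31→Request R1 ($64), Car 91→Request R2 ($55) — total 45+45+64+55 = $209.
Max-entry greedy (repeatedly take the single best remaining cell) gives $202, worse by 7.
Next-best assignment: Car 44→Request R7, Car 85→Request R5, Car 31→Request R1, Car 91→Request R2 = $202.
No other one-to-one assignment exceeds $209.

Maximum total: $209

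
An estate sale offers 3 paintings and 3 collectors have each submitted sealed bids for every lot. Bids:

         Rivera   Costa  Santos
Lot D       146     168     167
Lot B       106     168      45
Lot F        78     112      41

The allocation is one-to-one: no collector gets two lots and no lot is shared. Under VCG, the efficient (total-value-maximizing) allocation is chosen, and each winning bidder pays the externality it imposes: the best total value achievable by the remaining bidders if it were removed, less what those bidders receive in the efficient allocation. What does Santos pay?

Santos pays $68.

Efficient allocation: Rivera→Lot F ($78), Costa→Lot B ($168), Santos→Lot D ($167); total welfare W = $413.
Santos receives Lot D at value $167, so the others get W − 167 = $246.
Without Santos: best allocation of the remaining 2 bidders over all 3 lots is Rivera→Lot D ($146), Costa→Lot B ($168), total $314.
VCG payment = (others' best without Santos) − (others' welfare with Santos) = 314 − 246 = $68.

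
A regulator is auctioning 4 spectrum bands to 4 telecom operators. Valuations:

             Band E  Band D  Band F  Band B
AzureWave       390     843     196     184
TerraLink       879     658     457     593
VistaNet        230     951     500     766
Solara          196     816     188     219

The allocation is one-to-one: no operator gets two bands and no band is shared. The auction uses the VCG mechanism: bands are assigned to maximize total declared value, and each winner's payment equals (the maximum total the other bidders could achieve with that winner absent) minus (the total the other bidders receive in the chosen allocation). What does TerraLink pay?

TerraLink pays $175M.

Efficient allocation: AzureWave→Band D ($843M), TerraLink→Band E ($879M), VistaNet→Band B ($766M), Solara→Band F ($188M); total welfare W = $2676M.
TerraLink receives Band E at value $879M, so the others get W − 879 = $1797M.
Without TerraLink: best allocation of the remaining 3 bidders over all 4 bands is AzureWave→Band E ($390M), VistaNet→Band B ($766M), Solara→Band D ($816M), total $1972M.
VCG payment = (others' best without TerraLink) − (others' welfare with TerraLink) = 1972 − 1797 = $175M.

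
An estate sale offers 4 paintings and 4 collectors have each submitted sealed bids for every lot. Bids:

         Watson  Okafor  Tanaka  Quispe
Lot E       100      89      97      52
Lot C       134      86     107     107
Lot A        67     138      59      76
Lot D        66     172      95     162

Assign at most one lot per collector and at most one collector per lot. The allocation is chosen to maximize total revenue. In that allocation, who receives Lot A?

This is the linear assignment problem.
Optimal: Watson→Lot C ($134), Okafor→Lot A ($138), Tanaka→Lot E ($97), Quispe→Lot D ($162) — total 134+138+97+162 = $531.
Next-best assignment: Watson→Lot E, Okafor→Lot A, Tanaka→Lot C, Quispe→Lot D = $507.
Swapping Watson↔Quispe (Watson→Lot D $66, Quispe→Lot C $107) loses 123.
Okafor's own top lot is Lot D ($172), but forcing Okafor→Lot D and reassigning the rest optimally gives only $479 — worse by 52.

Okafor receives Lot A.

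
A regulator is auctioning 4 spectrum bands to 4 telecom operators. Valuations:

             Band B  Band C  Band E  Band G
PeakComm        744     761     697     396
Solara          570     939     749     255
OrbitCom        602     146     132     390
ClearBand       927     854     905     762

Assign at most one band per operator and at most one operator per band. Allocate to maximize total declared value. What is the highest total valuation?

Treat this as an assignment problem: match each operator to one band.
Optimal: PeakComm→Band E ($697M), Solara→Band C ($939M), OrbitCom→Band B ($602M), ClearBand→Band G ($762M) — total 697+939+602+762 = $3000M.
Column-greedy (each band in turn goes to its best remaining operator) gives $2953M, worse by 47.
Next-best assignment: PeakComm→Band B, Solara→Band C, OrbitCom→Band G, ClearBand→Band E = $2978M.
Checked against all permutations: $3000M is optimal.

Maximum total: $3000M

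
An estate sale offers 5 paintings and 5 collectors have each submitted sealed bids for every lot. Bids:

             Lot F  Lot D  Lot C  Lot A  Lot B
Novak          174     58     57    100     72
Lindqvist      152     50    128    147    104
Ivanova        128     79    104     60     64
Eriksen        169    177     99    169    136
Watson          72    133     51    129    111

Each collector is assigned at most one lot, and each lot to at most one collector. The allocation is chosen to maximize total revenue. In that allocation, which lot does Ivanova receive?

Ivanova receives Lot C.

This is the linear assignment problem.
Optimal: Novak→Lot F ($174), Lindqvist→Lot A ($147), Ivanova→Lot C ($104), Eriksen→Lot D ($177), Watson→Lot B ($111) — total 174+147+104+177+111 = $713.
Column-greedy (each lot in turn goes to its best remaining collector) gives $672, worse by 41.
Ivanova's own top lot is Lot F ($128), but forcing Ivanova→Lot F and reassigning the rest optimally gives only $644 — worse by 69.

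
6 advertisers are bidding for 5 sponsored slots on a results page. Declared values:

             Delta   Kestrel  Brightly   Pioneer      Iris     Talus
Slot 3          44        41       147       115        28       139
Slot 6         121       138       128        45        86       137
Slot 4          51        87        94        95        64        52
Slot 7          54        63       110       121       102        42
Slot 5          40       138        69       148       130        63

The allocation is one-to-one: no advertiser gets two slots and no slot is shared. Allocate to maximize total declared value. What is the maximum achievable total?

Max total: $622

This is the linear assignment problem.
Optimal: Brightly→Slot 3 ($147), Talus→Slot 6 ($137), Kestrel→Slot 4 ($87), Pioneer→Slot 7 ($121), Iris→Slot 5 ($130) — total 147+137+87+121+130 = $622.
Max-entry greedy (repeatedly take the single best remaining cell) gives $587, worse by 35.
Swapping Iris↔Talus (Iris→Slot 6 $86, Talus→Slot 5 $63) loses 118.
Checked against all permutations: $622 is optimal.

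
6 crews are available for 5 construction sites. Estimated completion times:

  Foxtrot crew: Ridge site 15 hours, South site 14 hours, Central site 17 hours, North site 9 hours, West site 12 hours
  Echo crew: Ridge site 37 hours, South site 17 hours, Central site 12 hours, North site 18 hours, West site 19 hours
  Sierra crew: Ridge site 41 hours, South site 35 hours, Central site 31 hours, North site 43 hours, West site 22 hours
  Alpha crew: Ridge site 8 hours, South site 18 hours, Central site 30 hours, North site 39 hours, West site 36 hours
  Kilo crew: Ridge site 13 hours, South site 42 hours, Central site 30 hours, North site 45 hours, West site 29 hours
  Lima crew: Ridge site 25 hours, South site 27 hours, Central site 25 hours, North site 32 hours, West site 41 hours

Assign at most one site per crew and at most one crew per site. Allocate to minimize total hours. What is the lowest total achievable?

Optimal: Kilo crew→Ridge site (13 hours), Alpha crew→South site (18 hours), Echo crew→Central site (12 hours), Foxtrot crew→North site (9 hours), Sierra crew→West site (22 hours) — total 13+18+12+9+22 = 74 hours.
Column-greedy (each site in turn goes to its cheapest remaining crew) gives 88 hours, worse by 14.
Next-best assignment: Alpha crew→Ridge site, Lima crew→South site, Echo crew→Central site, Foxtrot crew→North site, Sierra crew→West site = 78 hours.
No other one-to-one assignment undercuts 74 hours.

Minimum total: 74 hours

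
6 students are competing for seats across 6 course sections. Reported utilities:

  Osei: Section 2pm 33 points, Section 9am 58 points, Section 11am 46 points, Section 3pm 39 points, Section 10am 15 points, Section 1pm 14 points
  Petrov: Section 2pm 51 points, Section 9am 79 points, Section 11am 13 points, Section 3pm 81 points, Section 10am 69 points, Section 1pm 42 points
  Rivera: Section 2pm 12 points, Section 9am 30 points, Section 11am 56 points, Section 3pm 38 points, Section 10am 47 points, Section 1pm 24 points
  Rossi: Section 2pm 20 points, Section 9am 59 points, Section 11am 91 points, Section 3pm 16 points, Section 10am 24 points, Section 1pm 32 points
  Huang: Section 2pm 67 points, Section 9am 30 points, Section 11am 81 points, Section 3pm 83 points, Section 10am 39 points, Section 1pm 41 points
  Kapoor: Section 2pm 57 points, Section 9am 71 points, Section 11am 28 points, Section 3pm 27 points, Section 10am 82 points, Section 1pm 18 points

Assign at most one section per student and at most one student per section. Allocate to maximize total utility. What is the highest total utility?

Treat this as an assignment problem: match each student to one section.
Optimal: Osei→Section 9am (58 points), Petrov→Section 3pm (81 points), Rivera→Section 1pm (24 points), Rossi→Section 11am (91 points), Huang→Section 2pm (67 points), Kapoor→Section 10am (82 points) — total 58+81+24+91+67+82 = 403 points.
Column-greedy (each section in turn goes to its best remaining student) gives 382 points, worse by 21.
Swapping Huang↔Rivera (Huang→Section 1pm 41 points, Rivera→Section 2pm 12 points) loses 38.
Checked against all permutations: 403 points is optimal.

Max total: 403 points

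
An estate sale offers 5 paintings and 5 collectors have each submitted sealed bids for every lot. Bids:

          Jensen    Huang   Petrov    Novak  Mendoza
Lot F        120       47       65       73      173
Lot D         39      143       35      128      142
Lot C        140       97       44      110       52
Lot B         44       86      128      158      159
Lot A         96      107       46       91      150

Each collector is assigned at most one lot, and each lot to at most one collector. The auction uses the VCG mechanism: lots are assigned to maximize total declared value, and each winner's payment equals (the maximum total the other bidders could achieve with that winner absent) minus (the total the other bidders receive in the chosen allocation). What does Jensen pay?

Jensen pays $18.

Efficient allocation: Jensen→Lot C ($140), Huang→Lot A ($107), Petrov→Lot B ($128), Novak→Lot D ($128), Mendoza→Lot F ($173); total welfare W = $676.
Jensen receives Lot C at value $140, so the others get W − 140 = $536.
Without Jensen: best allocation of the remaining 4 bidders over all 5 lots is Huang→Lot D ($143), Petrov→Lot B ($128), Novak→Lot C ($110), Mendoza→Lot F ($173), total $554.
VCG payment = (others' best without Jensen) − (others' welfare with Jensen) = 554 − 536 = $18.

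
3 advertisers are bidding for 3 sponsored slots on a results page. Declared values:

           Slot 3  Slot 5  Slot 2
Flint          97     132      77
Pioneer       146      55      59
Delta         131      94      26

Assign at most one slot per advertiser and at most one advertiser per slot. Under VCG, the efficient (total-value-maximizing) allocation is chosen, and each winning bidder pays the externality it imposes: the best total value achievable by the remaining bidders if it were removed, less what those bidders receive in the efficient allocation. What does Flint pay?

Flint pays $50.

Efficient allocation: Flint→Slot 5 ($132), Pioneer→Slot 2 ($59), Delta→Slot 3 ($131); total welfare W = $322.
Flint receives Slot 5 at value $132, so the others get W − 132 = $190.
Without Flint: best allocation of the remaining 2 bidders over all 3 slots is Pioneer→Slot 3 ($146), Delta→Slot 5 ($94), total $240.
VCG payment = (others' best without Flint) − (others' welfare with Flint) = 240 − 190 = $50.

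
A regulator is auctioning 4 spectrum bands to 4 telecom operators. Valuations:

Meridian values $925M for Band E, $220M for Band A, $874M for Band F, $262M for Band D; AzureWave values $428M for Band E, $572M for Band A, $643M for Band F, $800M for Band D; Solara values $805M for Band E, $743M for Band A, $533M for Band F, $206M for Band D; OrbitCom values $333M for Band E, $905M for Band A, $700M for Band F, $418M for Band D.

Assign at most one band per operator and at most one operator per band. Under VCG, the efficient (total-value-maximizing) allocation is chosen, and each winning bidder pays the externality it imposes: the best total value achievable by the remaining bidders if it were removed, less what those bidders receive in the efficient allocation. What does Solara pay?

Solara pays $51M.

Efficient allocation: Meridian→Band F ($874M), AzureWave→Band D ($800M), Solara→Band E ($805M), OrbitCom→Band A ($905M); total welfare W = $3384M.
Solara receives Band E at value $805M, so the others get W − 805 = $2579M.
Without Solara: best allocation of the remaining 3 bidders over all 4 bands is Meridian→Band E ($925M), AzureWave→Band D ($800M), OrbitCom→Band A ($905M), total $2630M.
VCG payment = (others' best without Solara) − (others' welfare with Solara) = 2630 − 2579 = $51M.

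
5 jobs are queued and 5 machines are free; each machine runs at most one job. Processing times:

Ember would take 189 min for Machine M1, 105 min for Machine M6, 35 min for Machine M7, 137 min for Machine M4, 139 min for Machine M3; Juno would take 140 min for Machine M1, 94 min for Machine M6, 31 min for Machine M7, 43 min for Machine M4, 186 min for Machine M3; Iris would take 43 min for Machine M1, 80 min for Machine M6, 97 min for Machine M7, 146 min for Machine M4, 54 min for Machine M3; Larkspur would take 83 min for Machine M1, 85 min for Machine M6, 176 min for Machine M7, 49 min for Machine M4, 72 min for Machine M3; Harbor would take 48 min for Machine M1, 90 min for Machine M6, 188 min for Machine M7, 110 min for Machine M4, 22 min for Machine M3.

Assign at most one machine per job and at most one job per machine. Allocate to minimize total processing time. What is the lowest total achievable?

Optimal: Ember→Machine M7 (35 min), Juno→Machine M4 (43 min), Iris→Machine M1 (43 min), Larkspur→Machine M6 (85 min), Harbor→Machine M3 (22 min) — total 35+43+43+85+22 = 228 min.
Column-greedy (each machine in turn goes to its cheapest remaining job) gives 408 min, worse by 180.
Swapping Larkspur↔Ember (Larkspur→Machine M7 176 min, Ember→Machine M6 105 min) adds 161.
Checked against all permutations: 228 min is optimal.

Min total: 228 min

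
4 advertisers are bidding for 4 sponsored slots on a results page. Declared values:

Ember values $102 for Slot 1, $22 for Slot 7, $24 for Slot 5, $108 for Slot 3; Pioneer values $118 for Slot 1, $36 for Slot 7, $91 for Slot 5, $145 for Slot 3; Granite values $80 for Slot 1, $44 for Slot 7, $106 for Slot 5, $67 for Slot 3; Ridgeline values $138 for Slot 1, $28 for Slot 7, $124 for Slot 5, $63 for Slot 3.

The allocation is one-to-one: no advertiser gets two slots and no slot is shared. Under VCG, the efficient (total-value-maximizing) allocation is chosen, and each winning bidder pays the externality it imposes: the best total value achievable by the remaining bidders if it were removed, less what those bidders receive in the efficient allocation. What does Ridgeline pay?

Efficient allocation: Ember→Slot 1 ($102), Pioneer→Slot 3 ($145), Granite→Slot 7 ($44), Ridgeline→Slot 5 ($124); total welfare W = $415.
Ridgeline receives Slot 5 at value $124, so the others get W − 124 = $291.
Without Ridgeline: best allocation of the remaining 3 bidders over all 4 slots is Ember→Slot 1 ($102), Pioneer→Slot 3 ($145), Granite→Slot 5 ($106), total $353.
VCG payment = (others' best without Ridgeline) − (others' welfare with Ridgeline) = 353 − 291 = $62.

Ridgeline pays $62.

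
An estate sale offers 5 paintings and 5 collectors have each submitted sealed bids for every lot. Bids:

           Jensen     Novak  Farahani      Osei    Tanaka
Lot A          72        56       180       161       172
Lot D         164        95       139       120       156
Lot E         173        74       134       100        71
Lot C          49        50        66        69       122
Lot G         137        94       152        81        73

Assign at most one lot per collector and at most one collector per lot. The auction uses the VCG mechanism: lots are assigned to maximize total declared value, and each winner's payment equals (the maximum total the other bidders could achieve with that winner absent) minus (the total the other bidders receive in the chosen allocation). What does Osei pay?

Efficient allocation: Jensen→Lot E ($173), Novak→Lot D ($95), Farahani→Lot G ($152), Osei→Lot A ($161), Tanaka→Lot C ($122); total welfare W = $703.
Osei receives Lot A at value $161, so the others get W − 161 = $542.
Without Osei: best allocation of the remaining 4 bidders over all 5 lots is Jensen→Lot E ($173), Novak→Lot G ($94), Farahani→Lot A ($180), Tanaka→Lot D ($156), total $603.
VCG payment = (others' best without Osei) − (others' welfare with Osei) = 603 − 542 = $61.

Osei pays $61.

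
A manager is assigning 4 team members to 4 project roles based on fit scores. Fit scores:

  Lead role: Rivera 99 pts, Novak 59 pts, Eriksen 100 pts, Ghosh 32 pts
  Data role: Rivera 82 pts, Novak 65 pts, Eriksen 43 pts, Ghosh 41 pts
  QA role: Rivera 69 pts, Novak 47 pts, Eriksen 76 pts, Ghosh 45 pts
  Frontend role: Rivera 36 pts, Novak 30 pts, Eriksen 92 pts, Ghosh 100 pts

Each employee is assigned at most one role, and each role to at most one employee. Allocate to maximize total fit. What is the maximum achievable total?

Maximum total: 340 pts

Optimal: Rivera→Lead role (99 pts), Novak→Data role (65 pts), Eriksen→QA role (76 pts), Ghosh→Frontend role (100 pts) — total 99+65+76+100 = 340 pts.
Column-greedy (each role in turn goes to its best remaining employee) gives 329 pts, worse by 11.
No other one-to-one assignment exceeds 340 pts.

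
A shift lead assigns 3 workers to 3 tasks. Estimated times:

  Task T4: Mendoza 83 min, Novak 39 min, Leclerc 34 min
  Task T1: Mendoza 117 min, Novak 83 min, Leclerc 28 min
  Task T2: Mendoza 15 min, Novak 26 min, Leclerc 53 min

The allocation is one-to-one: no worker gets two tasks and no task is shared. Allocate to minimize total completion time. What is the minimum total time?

Min total: 82 min

Optimal: Mendoza→Task T2 (15 min), Novak→Task T4 (39 min), Leclerc→Task T1 (28 min) — total 15+39+28 = 82 min.
Column-greedy (each task in turn goes to its cheapest remaining worker) gives 132 min, worse by 50.
Next-best assignment: Mendoza→Task T2, Novak→Task T1, Leclerc→Task T4 = 132 min.
Swapping Leclerc↔Novak (Leclerc→Task T4 34 min, Novak→Task T1 83 min) adds 50.
Every other assignment is strictly worse.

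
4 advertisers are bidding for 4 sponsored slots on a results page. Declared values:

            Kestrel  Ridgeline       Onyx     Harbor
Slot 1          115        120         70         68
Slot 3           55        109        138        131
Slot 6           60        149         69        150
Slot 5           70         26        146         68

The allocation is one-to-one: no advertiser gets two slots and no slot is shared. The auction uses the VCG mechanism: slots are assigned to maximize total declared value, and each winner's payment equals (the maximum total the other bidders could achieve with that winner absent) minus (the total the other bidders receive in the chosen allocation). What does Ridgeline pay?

Efficient allocation: Kestrel→Slot 1 ($115), Ridgeline→Slot 6 ($149), Onyx→Slot 5 ($146), Harbor→Slot 3 ($131); total welfare W = $541.
Ridgeline receives Slot 6 at value $149, so the others get W − 149 = $392.
Without Ridgeline: best allocation of the remaining 3 bidders over all 4 slots is Kestrel→Slot 1 ($115), Onyx→Slot 5 ($146), Harbor→Slot 6 ($150), total $411.
VCG payment = (others' best without Ridgeline) − (others' welfare with Ridgeline) = 411 − 392 = $19.

Ridgeline pays $19.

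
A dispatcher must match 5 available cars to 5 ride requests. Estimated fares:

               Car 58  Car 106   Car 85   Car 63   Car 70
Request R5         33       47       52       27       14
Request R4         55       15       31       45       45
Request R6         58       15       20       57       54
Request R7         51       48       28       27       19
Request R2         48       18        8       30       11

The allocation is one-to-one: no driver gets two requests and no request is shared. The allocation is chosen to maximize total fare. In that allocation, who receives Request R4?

Optimal: Car 58→Request R2 ($48), Car 106→Request R7 ($48), Car 85→Request R5 ($52), Car 63→Request R6 ($57), Car 70→Request R4 ($45) — total 48+48+52+57+45 = $250.
Column-greedy (each request in turn goes to its best remaining driver) gives $223, worse by 27.
Next-best assignment: Car 58→Request R2, Car 106→Request R7, Car 85→Request R5, Car 63→Request R4, Car 70→Request R6 = $247.
Car 70's own top request is Request R6 ($54), but forcing Car 70→Request R6 and reassigning the rest optimally gives only $247 — worse by 3.

Car 70 receives Request R4.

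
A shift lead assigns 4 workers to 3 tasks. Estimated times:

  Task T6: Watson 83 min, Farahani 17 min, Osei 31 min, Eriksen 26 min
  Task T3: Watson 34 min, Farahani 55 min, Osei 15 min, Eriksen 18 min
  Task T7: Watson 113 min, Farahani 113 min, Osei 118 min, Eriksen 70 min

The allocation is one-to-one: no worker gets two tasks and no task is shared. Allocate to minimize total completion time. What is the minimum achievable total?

Min total: 102 min

Optimal: Farahani→Task T6 (17 min), Osei→Task T3 (15 min), Eriksen→Task T7 (70 min) — total 17+15+70 = 102 min.
Row-greedy (each worker in turn takes its cheapest remaining task) gives 169 min, worse by 67.
Swapping Osei↔Eriksen (Osei→Task T7 118 min, Eriksen→Task T3 18 min) adds 51.
Every other assignment is strictly worse.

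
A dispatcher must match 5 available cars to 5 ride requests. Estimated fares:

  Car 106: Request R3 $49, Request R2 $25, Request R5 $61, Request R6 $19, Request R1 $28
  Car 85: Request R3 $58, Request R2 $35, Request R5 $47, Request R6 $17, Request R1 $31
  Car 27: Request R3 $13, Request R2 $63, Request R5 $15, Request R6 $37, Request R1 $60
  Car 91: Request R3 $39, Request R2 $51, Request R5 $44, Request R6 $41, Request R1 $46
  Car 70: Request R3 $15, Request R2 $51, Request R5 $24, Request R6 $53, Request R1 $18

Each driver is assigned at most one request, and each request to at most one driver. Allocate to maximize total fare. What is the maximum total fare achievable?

Optimal: Car 106→Request R5 ($61), Car 85→Request R3 ($58), Car 27→Request R1 ($60), Car 91→Request R2 ($51), Car 70→Request R6 ($53) — total 61+58+60+51+53 = $283.
Next-best assignment: Car 106→Request R5, Car 85→Request R3, Car 27→Request R2, Car 91→Request R1, Car 70→Request R6 = $281.
Swapping Car 85↔Car 91 (Car 85→Request R2 $35, Car 91→Request R3 $39) loses 35.
Checked against all permutations: $283 is optimal.

Max total: $283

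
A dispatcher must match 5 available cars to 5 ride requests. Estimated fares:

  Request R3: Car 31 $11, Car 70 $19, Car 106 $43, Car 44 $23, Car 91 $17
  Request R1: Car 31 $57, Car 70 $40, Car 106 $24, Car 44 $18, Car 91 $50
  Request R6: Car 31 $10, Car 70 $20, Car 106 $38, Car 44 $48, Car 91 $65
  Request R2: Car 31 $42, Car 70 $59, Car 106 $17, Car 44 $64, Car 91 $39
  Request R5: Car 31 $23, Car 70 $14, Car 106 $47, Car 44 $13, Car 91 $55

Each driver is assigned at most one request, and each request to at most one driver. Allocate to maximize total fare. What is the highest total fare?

This is a one-to-one assignment (maximum-weight bipartite matching).
Optimal: Car 31→Request R1 ($57), Car 70→Request R2 ($59), Car 106→Request R3 ($43), Car 44→Request R6 ($48), Car 91→Request R5 ($55) — total 57+59+43+48+55 = $262.
Row-greedy (each driver in turn takes its best remaining request) gives $228, worse by 34.
Next-best assignment: Car 31→Request R1, Car 70→Request R3, Car 106→Request R5, Car 44→Request R2, Car 91→Request R6 = $252.
Swapping Car 91↔Car 44 (Car 91→Request R6 $65, Car 44→Request R5 $13) loses 25.

Max total: $262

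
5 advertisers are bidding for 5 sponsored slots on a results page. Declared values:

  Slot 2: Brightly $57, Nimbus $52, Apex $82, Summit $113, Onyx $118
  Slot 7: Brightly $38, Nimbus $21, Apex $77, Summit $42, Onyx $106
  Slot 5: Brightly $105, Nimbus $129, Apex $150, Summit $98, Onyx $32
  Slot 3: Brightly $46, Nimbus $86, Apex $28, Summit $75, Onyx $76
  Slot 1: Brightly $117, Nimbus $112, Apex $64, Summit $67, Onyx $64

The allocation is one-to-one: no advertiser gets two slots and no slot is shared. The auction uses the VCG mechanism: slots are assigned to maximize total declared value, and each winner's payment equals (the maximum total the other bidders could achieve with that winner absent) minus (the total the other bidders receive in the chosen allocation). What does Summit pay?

Efficient allocation: Brightly→Slot 1 ($117), Nimbus→Slot 3 ($86), Apex→Slot 5 ($150), Summit→Slot 2 ($113), Onyx→Slot 7 ($106); total welfare W = $572.
Summit receives Slot 2 at value $113, so the others get W − 113 = $459.
Without Summit: best allocation of the remaining 4 bidders over all 5 slots is Brightly→Slot 1 ($117), Nimbus→Slot 3 ($86), Apex→Slot 5 ($150), Onyx→Slot 2 ($118), total $471.
VCG payment = (others' best without Summit) − (others' welfare with Summit) = 471 − 459 = $12.

Summit pays $12.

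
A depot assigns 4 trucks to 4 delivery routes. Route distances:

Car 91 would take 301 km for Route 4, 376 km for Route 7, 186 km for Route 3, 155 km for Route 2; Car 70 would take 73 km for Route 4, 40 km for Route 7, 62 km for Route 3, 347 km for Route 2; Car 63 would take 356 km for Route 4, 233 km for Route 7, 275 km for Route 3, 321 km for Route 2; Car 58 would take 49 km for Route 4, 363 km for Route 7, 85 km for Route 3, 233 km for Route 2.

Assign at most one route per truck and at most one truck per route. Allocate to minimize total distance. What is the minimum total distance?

Minimum total: 499 km

Optimal: Car 91→Route 2 (155 km), Car 70→Route 3 (62 km), Car 63→Route 7 (233 km), Car 58→Route 4 (49 km) — total 155+62+233+49 = 499 km.
Row-greedy (each truck in turn takes its cheapest remaining route) gives 519 km, worse by 20.
Swapping Car 91↔Car 58 (Car 91→Route 4 301 km, Car 58→Route 2 233 km) adds 330.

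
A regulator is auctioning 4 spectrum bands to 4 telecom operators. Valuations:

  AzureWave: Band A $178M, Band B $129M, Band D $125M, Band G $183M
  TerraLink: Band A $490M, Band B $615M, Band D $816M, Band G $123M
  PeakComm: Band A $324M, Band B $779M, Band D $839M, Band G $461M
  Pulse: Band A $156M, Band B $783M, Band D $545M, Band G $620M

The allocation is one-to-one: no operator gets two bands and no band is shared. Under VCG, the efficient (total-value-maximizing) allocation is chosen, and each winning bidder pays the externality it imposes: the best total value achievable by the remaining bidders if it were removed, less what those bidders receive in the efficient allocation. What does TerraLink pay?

TerraLink pays $228M.

Efficient allocation: AzureWave→Band A ($178M), TerraLink→Band D ($816M), PeakComm→Band B ($779M), Pulse→Band G ($620M); total welfare W = $2393M.
TerraLink receives Band D at value $816M, so the others get W − 816 = $1577M.
Without TerraLink: best allocation of the remaining 3 bidders over all 4 bands is AzureWave→Band G ($183M), PeakComm→Band D ($839M), Pulse→Band B ($783M), total $1805M.
VCG payment = (others' best without TerraLink) − (others' welfare with TerraLink) = 1805 − 1577 = $228M.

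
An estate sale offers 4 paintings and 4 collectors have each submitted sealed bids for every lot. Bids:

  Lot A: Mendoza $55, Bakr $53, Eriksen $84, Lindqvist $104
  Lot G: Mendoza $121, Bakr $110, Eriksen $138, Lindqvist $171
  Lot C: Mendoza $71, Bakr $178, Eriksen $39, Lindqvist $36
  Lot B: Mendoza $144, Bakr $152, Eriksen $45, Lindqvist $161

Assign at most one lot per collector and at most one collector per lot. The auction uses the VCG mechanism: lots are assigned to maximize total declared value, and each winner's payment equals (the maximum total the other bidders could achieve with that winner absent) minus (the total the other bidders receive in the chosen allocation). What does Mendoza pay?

Mendoza pays $44.

Efficient allocation: Mendoza→Lot B ($144), Bakr→Lot C ($178), Eriksen→Lot A ($84), Lindqvist→Lot G ($171); total welfare W = $577.
Mendoza receives Lot B at value $144, so the others get W − 144 = $433.
Without Mendoza: best allocation of the remaining 3 bidders over all 4 lots is Bakr→Lot C ($178), Eriksen→Lot G ($138), Lindqvist→Lot B ($161), total $477.
VCG payment = (others' best without Mendoza) − (others' welfare with Mendoza) = 477 − 433 = $44.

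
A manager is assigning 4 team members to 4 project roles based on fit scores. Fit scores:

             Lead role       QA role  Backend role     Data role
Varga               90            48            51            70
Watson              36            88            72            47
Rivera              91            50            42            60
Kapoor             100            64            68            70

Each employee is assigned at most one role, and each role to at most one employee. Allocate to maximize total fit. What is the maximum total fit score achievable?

Treat this as an assignment problem: match each employee to one role.
Optimal: Varga→Data role (70 pts), Watson→QA role (88 pts), Rivera→Lead role (91 pts), Kapoor→Backend role (68 pts) — total 70+88+91+68 = 317 pts.
Row-greedy (each employee in turn takes its best remaining role) gives 306 pts, worse by 11.

Maximum total: 317 pts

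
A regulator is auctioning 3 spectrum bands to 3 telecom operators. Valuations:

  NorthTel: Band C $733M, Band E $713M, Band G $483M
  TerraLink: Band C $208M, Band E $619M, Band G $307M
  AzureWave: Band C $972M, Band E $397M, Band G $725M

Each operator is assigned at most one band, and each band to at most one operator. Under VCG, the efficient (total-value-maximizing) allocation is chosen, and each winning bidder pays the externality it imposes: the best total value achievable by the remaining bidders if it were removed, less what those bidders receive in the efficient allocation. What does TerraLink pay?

Efficient allocation: NorthTel→Band C ($733M), TerraLink→Band E ($619M), AzureWave→Band G ($725M); total welfare W = $2077M.
TerraLink receives Band E at value $619M, so the others get W − 619 = $1458M.
Without TerraLink: best allocation of the remaining 2 bidders over all 3 bands is NorthTel→Band E ($713M), AzureWave→Band C ($972M), total $1685M.
VCG payment = (others' best without TerraLink) − (others' welfare with TerraLink) = 1685 − 1458 = $227M.

TerraLink pays $227M.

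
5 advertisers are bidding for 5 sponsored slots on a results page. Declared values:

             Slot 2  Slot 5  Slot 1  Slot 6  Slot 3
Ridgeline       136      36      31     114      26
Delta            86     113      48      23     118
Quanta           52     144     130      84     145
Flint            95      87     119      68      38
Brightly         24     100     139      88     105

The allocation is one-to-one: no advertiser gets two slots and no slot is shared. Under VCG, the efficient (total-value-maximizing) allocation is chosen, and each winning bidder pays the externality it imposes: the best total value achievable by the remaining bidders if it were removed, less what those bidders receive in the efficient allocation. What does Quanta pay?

Efficient allocation: Ridgeline→Slot 6 ($114), Delta→Slot 3 ($118), Quanta→Slot 5 ($144), Flint→Slot 2 ($95), Brightly→Slot 1 ($139); total welfare W = $610.
Quanta receives Slot 5 at value $144, so the others get W − 144 = $466.
Without Quanta: best allocation of the remaining 4 bidders over all 5 slots is Ridgeline→Slot 2 ($136), Delta→Slot 3 ($118), Flint→Slot 5 ($87), Brightly→Slot 1 ($139), total $480.
VCG payment = (others' best without Quanta) − (others' welfare with Quanta) = 480 − 466 = $14.

Quanta pays $14.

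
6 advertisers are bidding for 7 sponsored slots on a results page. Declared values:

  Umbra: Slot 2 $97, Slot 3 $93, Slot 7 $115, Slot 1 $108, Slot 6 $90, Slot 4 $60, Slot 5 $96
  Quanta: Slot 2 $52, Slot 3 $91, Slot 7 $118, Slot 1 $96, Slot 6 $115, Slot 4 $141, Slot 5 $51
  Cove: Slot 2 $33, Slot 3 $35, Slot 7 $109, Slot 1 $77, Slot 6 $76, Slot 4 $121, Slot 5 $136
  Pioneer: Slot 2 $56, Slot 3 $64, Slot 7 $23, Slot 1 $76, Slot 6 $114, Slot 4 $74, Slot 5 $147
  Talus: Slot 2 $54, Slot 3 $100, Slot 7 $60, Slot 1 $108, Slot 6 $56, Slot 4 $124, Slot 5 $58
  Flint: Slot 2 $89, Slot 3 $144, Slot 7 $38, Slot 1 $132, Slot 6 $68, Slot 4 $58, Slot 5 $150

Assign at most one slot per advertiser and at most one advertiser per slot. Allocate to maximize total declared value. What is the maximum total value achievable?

Optimal: Umbra→Slot 7 ($115), Quanta→Slot 4 ($141), Cove→Slot 5 ($136), Pioneer→Slot 6 ($114), Talus→Slot 1 ($108), Flint→Slot 3 ($144) — total 115+141+136+114+108+144 = $758.
Column-greedy (each slot in turn goes to its best remaining advertiser) gives $702, worse by 56.

Max total: $758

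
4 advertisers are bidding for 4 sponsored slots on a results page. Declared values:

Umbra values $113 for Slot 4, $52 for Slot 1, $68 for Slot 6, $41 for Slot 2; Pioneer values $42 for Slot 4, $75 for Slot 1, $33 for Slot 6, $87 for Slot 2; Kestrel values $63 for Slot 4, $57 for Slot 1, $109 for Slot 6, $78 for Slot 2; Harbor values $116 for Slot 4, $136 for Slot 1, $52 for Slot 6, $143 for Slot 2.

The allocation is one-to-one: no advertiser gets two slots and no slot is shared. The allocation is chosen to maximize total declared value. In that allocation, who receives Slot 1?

Optimal: Umbra→Slot 4 ($113), Pioneer→Slot 2 ($87), Kestrel→Slot 6 ($109), Harbor→Slot 1 ($136) — total 113+87+109+136 = $445.
Next-best assignment: Umbra→Slot 4, Pioneer→Slot 1, Kestrel→Slot 6, Harbor→Slot 2 = $440.
Swapping Harbor↔Pioneer (Harbor→Slot 2 $143, Pioneer→Slot 1 $75) loses 5.
Every other assignment is strictly worse.
Harbor's own top slot is Slot 2 ($143), but forcing Harbor→Slot 2 and reassigning the rest optimally gives only $440 — worse by 5.

Harbor receives Slot 1.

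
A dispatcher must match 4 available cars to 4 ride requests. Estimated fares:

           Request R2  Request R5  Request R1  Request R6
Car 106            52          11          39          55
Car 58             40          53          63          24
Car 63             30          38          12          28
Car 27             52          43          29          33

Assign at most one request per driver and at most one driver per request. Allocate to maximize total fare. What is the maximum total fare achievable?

Optimal: Car 106→Request R6 ($55), Car 58→Request R1 ($63), Car 63→Request R5 ($38), Car 27→Request R2 ($52) — total 55+63+38+52 = $208.
Column-greedy (each request in turn goes to its best remaining driver) gives $162, worse by 46.
Next-best assignment: Car 106→Request R6, Car 58→Request R1, Car 63→Request R2, Car 27→Request R5 = $191.
Swapping Car 58↔Car 106 (Car 58→Request R6 $24, Car 106→Request R1 $39) loses 55.

Max total: $208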